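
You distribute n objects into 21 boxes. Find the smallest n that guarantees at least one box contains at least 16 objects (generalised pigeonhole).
n = (16 − 1)·21 + 1 = 316

By the generalised pigeonhole principle, to guarantee some box contains ≥ r objects we need more than (r − 1) · k objects total. Threshold: n = (r − 1) · k + 1. With r = 16 and k = 21: n = 15 · 21 + 1 = 315 + 1 = 316. For n = 315 = 15 · 21, we can put exactly 15 objects in every box, avoiding 16 in any single one — so 316 is tight.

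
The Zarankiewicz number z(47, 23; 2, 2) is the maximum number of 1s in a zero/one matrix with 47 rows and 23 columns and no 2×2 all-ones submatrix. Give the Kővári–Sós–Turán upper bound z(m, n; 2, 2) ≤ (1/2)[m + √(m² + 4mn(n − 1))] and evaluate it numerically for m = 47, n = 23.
z(47, 23; 2, 2) ≤ (1/2)[47 + √(47² + 4·47·23·22)] = (1/2)[47 + √97337] = 179.4944

Kővári–Sós–Turán: let r_1, ..., r_47 be the row sums and z = Σ r_i the total number of 1s. Each pair of columns can share at most one row with both entries 1 (else a 2×2 all-ones block appears), so Σ_i C(r_i, 2) ≤ C(23, 2) = 253. By convexity Σ_i C(r_i, 2) ≥ 47·C(z/47, 2) = z(z − 47)/(2·47), giving z² − 47z − 47·23·22 ≤ 0 and hence z ≤ (1/2)[47 + √(2209 + 4·23782)] = (1/2)[47 + √97337] ≈ (1/2)(47 + 311.9888) = 179.4944.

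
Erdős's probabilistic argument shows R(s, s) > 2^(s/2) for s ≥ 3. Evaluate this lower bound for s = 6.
2^(6/2) = 8; so R(6, 6) > 8

Colour each edge of K_n uniformly at random with red/blue. The expected number of monochromatic K_6 is C(n, 6) · 2 · 2^(−C(6,2)). If C(n, 6) · 2^(1 − C(6,2)) < 1, then with positive probability no monochromatic K_6 exists, so R(6, 6) > n. The standard estimate C(n, 6) ≤ n^6/6! shows this inequality holds whenever n ≤ 2^(6/2) (since 6! · 2^(C(6,2) − 1) > 2^(6^2/2) ≥ n^6). Hence R(6, 6) > 2^(6/2) = 8.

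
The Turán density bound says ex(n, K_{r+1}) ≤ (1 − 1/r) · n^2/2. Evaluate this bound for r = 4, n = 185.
Turán density bound = (3/4) · 185^2/2 = 102675/8 ≈ 12834.375

Turán's theorem: ex(n, K_{r+1}) is achieved by the complete r-partite Turán graph T(n, r) with parts as balanced as possible, and is at most (1 − 1/r) · n^2/2. For r = 4, n = 185: the density bound is (3/4) · 34225/2 = 102675/8 ≈ 12834.375. The integer-valued extremum is e(T(185, 4)) = 12834, which is strictly less than the density bound 102675/8 since 4 ∤ 185 (the parts of T(185, 4) cannot all be equal).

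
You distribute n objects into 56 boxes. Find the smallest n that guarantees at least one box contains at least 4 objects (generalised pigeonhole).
n = (4 − 1)·56 + 1 = 169

By the generalised pigeonhole principle, to guarantee some box contains ≥ r objects we need more than (r − 1) · k objects total. Threshold: n = (r − 1) · k + 1. With r = 4 and k = 56: n = 3 · 56 + 1 = 168 + 1 = 169. For n = 168 = 3 · 56, we can put exactly 3 objects in every box, avoiding 4 in any single one — so 169 is tight.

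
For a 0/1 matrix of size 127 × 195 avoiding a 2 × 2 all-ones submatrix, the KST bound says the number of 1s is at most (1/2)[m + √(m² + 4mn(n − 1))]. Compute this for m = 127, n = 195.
z(127, 195; 2, 2) ≤ (1/2)[127 + √(127² + 4·127·195·194)] = (1/2)[127 + √19233769] = 2256.3161

Kővári–Sós–Turán: let r_1, ..., r_127 be the row sums and z = Σ r_i the total number of 1s. Each pair of columns can share at most one row with both entries 1 (else a 2×2 all-ones block appears), so Σ_i C(r_i, 2) ≤ C(195, 2) = 18915. By convexity Σ_i C(r_i, 2) ≥ 127·C(z/127, 2) = z(z − 127)/(2·127), giving z² − 127z − 127·195·194 ≤ 0 and hence z ≤ (1/2)[127 + √(16129 + 4·4804410)] = (1/2)[127 + √19233769] ≈ (1/2)(127 + 4385.6321) = 2256.3161.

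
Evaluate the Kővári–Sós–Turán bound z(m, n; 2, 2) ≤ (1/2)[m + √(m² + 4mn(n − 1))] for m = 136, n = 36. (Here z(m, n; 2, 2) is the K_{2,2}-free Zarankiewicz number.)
z(136, 36; 2, 2) ≤ (1/2)[136 + √(136² + 4·136·36·35)] = (1/2)[136 + √703936] = 487.5045

Kővári–Sós–Turán: let r_1, ..., r_136 be the row sums and z = Σ r_i the total number of 1s. Each pair of columns can share at most one row with both entries 1 (else a 2×2 all-ones block appears), so Σ_i C(r_i, 2) ≤ C(36, 2) = 630. By convexity Σ_i C(r_i, 2) ≥ 136·C(z/136, 2) = z(z − 136)/(2·136), giving z² − 136z − 136·36·35 ≤ 0 and hence z ≤ (1/2)[136 + √(18496 + 4·171360)] = (1/2)[136 + √703936] ≈ (1/2)(136 + 839.0089) = 487.5045.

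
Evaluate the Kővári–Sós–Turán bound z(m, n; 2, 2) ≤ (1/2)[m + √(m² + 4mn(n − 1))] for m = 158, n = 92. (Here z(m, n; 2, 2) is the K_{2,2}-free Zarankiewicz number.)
z(158, 92; 2, 2) ≤ (1/2)[158 + √(158² + 4·158·92·91)] = (1/2)[158 + √5316068] = 1231.83

Kővári–Sós–Turán: let r_1, ..., r_158 be the row sums and z = Σ r_i the total number of 1s. Each pair of columns can share at most one row with both entries 1 (else a 2×2 all-ones block appears), so Σ_i C(r_i, 2) ≤ C(92, 2) = 4186. By convexity Σ_i C(r_i, 2) ≥ 158·C(z/158, 2) = z(z − 158)/(2·158), giving z² − 158z − 158·92·91 ≤ 0 and hence z ≤ (1/2)[158 + √(24964 + 4·1322776)] = (1/2)[158 + √5316068] ≈ (1/2)(158 + 2305.66) = 1231.83.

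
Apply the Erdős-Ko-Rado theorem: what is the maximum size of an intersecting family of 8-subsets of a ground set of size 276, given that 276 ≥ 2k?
max |F| = C(275, 7) = 21850913927700

Erdős-Ko-Rado (1961): when n ≥ 2k, max |F| = C(n−1, k−1). The bound is attained by the star {A : i ∈ A} for any fixed i ∈ [n]. Here C(276−1, 8−1) = C(275, 7) = 21850913927700.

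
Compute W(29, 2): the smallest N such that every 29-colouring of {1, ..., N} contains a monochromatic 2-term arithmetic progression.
W(29, 2) = 29 + 1 = 30

A 2-term AP is any pair of integers, so a monochromatic 2-AP exists iff some colour is used at least twice. With 29 colours, the colouring i ↦ i on {1, ..., 29} uses each colour once, avoiding any monochromatic pair, so W(29, 2) > 29. For {1, ..., 30}, pigeonhole forces two integers of the same colour, which form a monochromatic 2-AP. Hence W(29, 2) = 30.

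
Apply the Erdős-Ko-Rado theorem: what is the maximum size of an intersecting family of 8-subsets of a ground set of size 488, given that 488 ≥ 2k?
max |F| = C(487, 7) = 1234414571441337

The Erdős-Ko-Rado theorem states: for n ≥ 2k, an intersecting family of k-subsets of an n-element set has size at most C(n − 1, k − 1), with equality for 'star' families {A ⊆ [n] : |A| = k, i ∈ A} (fix an element i). For n = 488, k = 8: C(487, 7) = 1234414571441337.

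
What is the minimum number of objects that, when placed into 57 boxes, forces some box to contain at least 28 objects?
n = (28 − 1)·57 + 1 = 1540

By the generalised pigeonhole principle, to guarantee some box contains ≥ r objects we need more than (r − 1) · k objects total. Threshold: n = (r − 1) · k + 1. With r = 28 and k = 57: n = 27 · 57 + 1 = 1539 + 1 = 1540. For n = 1539 = 27 · 57, we can put exactly 27 objects in every box, avoiding 28 in any single one — so 1540 is tight.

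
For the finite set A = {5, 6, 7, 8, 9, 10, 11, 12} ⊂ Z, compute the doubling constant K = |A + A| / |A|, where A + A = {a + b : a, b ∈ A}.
K = |A + A| / |A| = 15/8

Enumerate A + A = {a + b : a, b ∈ A}. With |A| = 8, there are |A|^2 = 64 ordered sum pairs; collecting distinct values, A + A = {10, 11, 12, 13, 14, 15, 16, 17, 18, 19, 20, 21, 22, 23, 24}, so |A + A| = 15. Thus K = 15/8. Here |A + A| = 2|A| − 1 = 15, the minimum possible — so K = 15/8 is minimal, which holds iff A is an arithmetic progression.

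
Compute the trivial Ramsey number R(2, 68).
R(2, 68) = 68

R(2, k) = k for all k ≥ 2: in a 2-colouring of K_k, either some edge is red (a red K_2) or all edges are blue (a blue K_k). And K_{67} coloured all-blue has no blue K_68, so R(2, 68) > 67. Hence R(2, 68) = 68.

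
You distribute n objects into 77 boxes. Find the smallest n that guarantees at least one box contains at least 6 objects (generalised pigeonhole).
n = (6 − 1)·77 + 1 = 386

By the generalised pigeonhole principle, to guarantee some box contains ≥ r objects we need more than (r − 1) · k objects total. Threshold: n = (r − 1) · k + 1. With r = 6 and k = 77: n = 5 · 77 + 1 = 385 + 1 = 386. For n = 385 = 5 · 77, we can put exactly 5 objects in every box, avoiding 6 in any single one — so 386 is tight.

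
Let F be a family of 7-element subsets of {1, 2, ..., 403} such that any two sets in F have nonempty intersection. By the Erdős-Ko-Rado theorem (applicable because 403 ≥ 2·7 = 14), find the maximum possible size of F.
max |F| = C(402, 6) = 5646045778660

Erdős-Ko-Rado (1961): when n ≥ 2k, max |F| = C(n−1, k−1). The bound is attained by the star {A : i ∈ A} for any fixed i ∈ [n]. Here C(403−1, 7−1) = C(402, 6) = 5646045778660.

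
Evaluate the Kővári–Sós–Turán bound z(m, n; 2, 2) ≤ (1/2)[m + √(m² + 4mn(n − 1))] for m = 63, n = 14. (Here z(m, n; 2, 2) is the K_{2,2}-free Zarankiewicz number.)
z(63, 14; 2, 2) ≤ (1/2)[63 + √(63² + 4·63·14·13)] = (1/2)[63 + √49833] = 143.1165

Kővári–Sós–Turán: let r_1, ..., r_63 be the row sums and z = Σ r_i the total number of 1s. Each pair of columns can share at most one row with both entries 1 (else a 2×2 all-ones block appears), so Σ_i C(r_i, 2) ≤ C(14, 2) = 91. By convexity Σ_i C(r_i, 2) ≥ 63·C(z/63, 2) = z(z − 63)/(2·63), giving z² − 63z − 63·14·13 ≤ 0 and hence z ≤ (1/2)[63 + √(3969 + 4·11466)] = (1/2)[63 + √49833] ≈ (1/2)(63 + 223.2331) = 143.1165.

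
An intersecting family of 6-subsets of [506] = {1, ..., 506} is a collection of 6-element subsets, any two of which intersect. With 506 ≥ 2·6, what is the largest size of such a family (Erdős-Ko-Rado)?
max |F| = C(505, 5) = 268318178226

Erdős-Ko-Rado (1961): when n ≥ 2k, max |F| = C(n−1, k−1). The bound is attained by the star {A : i ∈ A} for any fixed i ∈ [n]. Here C(506−1, 6−1) = C(505, 5) = 268318178226.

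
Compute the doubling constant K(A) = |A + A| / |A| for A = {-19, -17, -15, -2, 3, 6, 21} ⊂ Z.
K = |A + A| / |A| = 25/7

Enumerate A + A = {a + b : a, b ∈ A}. With |A| = 7, there are |A|^2 = 49 ordered sum pairs; collecting distinct values, A + A = {-38, -36, -34, -32, -30, -21, -19, -17, -16, -14, -13, -12, -11, -9, -4, 1, 2, 4, 6, 9, 12, 19, 24, 27, 42}, so |A + A| = 25. Thus K = 25/7. For comparison, the minimum possible |A + A| over all 7-element sets is 2·7 − 1 = 13 (so min K = 13/7), attained only by arithmetic progressions.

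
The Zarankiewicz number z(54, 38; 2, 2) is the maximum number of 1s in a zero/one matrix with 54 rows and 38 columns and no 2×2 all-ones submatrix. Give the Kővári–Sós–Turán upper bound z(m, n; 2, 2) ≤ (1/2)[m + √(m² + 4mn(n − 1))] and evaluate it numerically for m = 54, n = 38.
z(54, 38; 2, 2) ≤ (1/2)[54 + √(54² + 4·54·38·37)] = (1/2)[54 + √306612] = 303.8628

Kővári–Sós–Turán: let r_1, ..., r_54 be the row sums and z = Σ r_i the total number of 1s. Each pair of columns can share at most one row with both entries 1 (else a 2×2 all-ones block appears), so Σ_i C(r_i, 2) ≤ C(38, 2) = 703. By convexity Σ_i C(r_i, 2) ≥ 54·C(z/54, 2) = z(z − 54)/(2·54), giving z² − 54z − 54·38·37 ≤ 0 and hence z ≤ (1/2)[54 + √(2916 + 4·75924)] = (1/2)[54 + √306612] ≈ (1/2)(54 + 553.7256) = 303.8628.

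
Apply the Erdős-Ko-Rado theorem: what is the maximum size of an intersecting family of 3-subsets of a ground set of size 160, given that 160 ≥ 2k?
max |F| = C(159, 2) = 12561

The Erdős-Ko-Rado theorem states: for n ≥ 2k, an intersecting family of k-subsets of an n-element set has size at most C(n − 1, k − 1), with equality for 'star' families {A ⊆ [n] : |A| = k, i ∈ A} (fix an element i). For n = 160, k = 3: C(159, 2) = 12561.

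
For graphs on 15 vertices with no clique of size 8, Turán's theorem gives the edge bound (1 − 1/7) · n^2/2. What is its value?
Turán density bound = (6/7) · 15^2/2 = 675/7 ≈ 96.4286

Turán's theorem: ex(n, K_{r+1}) is achieved by the complete r-partite Turán graph T(n, r) with parts as balanced as possible, and is at most (1 − 1/r) · n^2/2. For r = 7, n = 15: the density bound is (6/7) · 225/2 = 675/7 ≈ 96.4286. The integer-valued extremum is e(T(15, 7)) = 96, which is strictly less than the density bound 675/7 since 7 ∤ 15 (the parts of T(15, 7) cannot all be equal).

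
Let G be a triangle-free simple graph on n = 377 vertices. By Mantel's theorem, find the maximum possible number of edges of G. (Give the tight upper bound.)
ex(377, K_3) = ⌊377^2/4⌋ = 35532

Mantel (1907): a triangle-free graph on n vertices has at most ⌊n^2/4⌋ edges, with equality for the complete bipartite graph K_{⌊n/2⌋, ⌈n/2⌉}. For n = 377: ⌊377^2/4⌋ = ⌊142129/4⌋ = 35532. The extremal graph is K_{188, 189}, which has 188·189 = 35532 edges.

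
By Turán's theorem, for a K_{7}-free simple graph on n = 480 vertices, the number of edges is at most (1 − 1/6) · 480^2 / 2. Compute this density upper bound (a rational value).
Turán density bound = (5/6) · 480^2/2 = 96000

Turán's theorem: ex(n, K_{r+1}) is achieved by the complete r-partite Turán graph T(n, r) with parts as balanced as possible, and is at most (1 − 1/r) · n^2/2. For r = 6, n = 480: the density bound is (5/6) · 230400/2 = 96000. Since 6 ∣ 480, the Turán graph T(480, 6) has parts of equal size 80, and its edge count e(T(480, 6)) = 96000 attains the density bound exactly.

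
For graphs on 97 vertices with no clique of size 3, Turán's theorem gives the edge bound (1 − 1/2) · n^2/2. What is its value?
Turán density bound = (1/2) · 97^2/2 = 9409/4 ≈ 2352.25

Turán's theorem: ex(n, K_{r+1}) is achieved by the complete r-partite Turán graph T(n, r) with parts as balanced as possible, and is at most (1 − 1/r) · n^2/2. For r = 2, n = 97: the density bound is (1/2) · 9409/2 = 9409/4 ≈ 2352.25. The integer-valued extremum is e(T(97, 2)) = 2352, which is strictly less than the density bound 9409/4 since 2 ∤ 97 (the parts of T(97, 2) cannot all be equal).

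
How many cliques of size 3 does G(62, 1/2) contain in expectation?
E[# K_3] = C(62, 3) · (1/2)^C(3, 2) = 37820 / 2^3 = 9455/2 = 4727.5

For each 3-subset S of vertices (there are C(62, 3) = 37820 such S), let X_S = 1 if S induces a K_3 (all C(3, 2) = 3 edges present). Then P(X_S = 1) = (1/2)^3 = 1/8. By linearity of expectation, E[# K_3] = C(62, 3) · (1/2)^3 = 37820 / 8 = 9455/2 = 4727.5.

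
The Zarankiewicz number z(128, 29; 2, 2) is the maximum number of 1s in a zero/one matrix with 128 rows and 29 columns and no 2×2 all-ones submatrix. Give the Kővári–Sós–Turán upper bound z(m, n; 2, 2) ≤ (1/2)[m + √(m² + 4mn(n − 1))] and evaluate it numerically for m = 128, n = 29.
z(128, 29; 2, 2) ≤ (1/2)[128 + √(128² + 4·128·29·28)] = (1/2)[128 + √432128] = 392.6822

Kővári–Sós–Turán: let r_1, ..., r_128 be the row sums and z = Σ r_i the total number of 1s. Each pair of columns can share at most one row with both entries 1 (else a 2×2 all-ones block appears), so Σ_i C(r_i, 2) ≤ C(29, 2) = 406. By convexity Σ_i C(r_i, 2) ≥ 128·C(z/128, 2) = z(z − 128)/(2·128), giving z² − 128z − 128·29·28 ≤ 0 and hence z ≤ (1/2)[128 + √(16384 + 4·103936)] = (1/2)[128 + √432128] ≈ (1/2)(128 + 657.3644) = 392.6822.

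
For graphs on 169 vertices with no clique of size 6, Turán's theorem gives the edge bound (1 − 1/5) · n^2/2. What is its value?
Turán density bound = (4/5) · 169^2/2 = 57122/5 ≈ 11424.4

Turán's theorem: ex(n, K_{r+1}) is achieved by the complete r-partite Turán graph T(n, r) with parts as balanced as possible, and is at most (1 − 1/r) · n^2/2. For r = 5, n = 169: the density bound is (4/5) · 28561/2 = 57122/5 ≈ 11424.4. The integer-valued extremum is e(T(169, 5)) = 11424, which is strictly less than the density bound 57122/5 since 5 ∤ 169 (the parts of T(169, 5) cannot all be equal).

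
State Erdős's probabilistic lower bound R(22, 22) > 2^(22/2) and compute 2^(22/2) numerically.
2^(22/2) = 2048; so R(22, 22) > 2048

Colour each edge of K_n uniformly at random with red/blue. The expected number of monochromatic K_22 is C(n, 22) · 2 · 2^(−C(22,2)). If C(n, 22) · 2^(1 − C(22,2)) < 1, then with positive probability no monochromatic K_22 exists, so R(22, 22) > n. The standard estimate C(n, 22) ≤ n^22/22! shows this inequality holds whenever n ≤ 2^(22/2) (since 22! · 2^(C(22,2) − 1) > 2^(22^2/2) ≥ n^22). Hence R(22, 22) > 2^(22/2) = 2048.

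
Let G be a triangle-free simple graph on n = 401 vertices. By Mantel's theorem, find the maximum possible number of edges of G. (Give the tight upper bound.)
ex(401, K_3) = ⌊401^2/4⌋ = 40200

Mantel (1907): a triangle-free graph on n vertices has at most ⌊n^2/4⌋ edges, with equality for the complete bipartite graph K_{⌊n/2⌋, ⌈n/2⌉}. For n = 401: ⌊401^2/4⌋ = ⌊160801/4⌋ = 40200. The extremal graph is K_{200, 201}, which has 200·201 = 40200 edges.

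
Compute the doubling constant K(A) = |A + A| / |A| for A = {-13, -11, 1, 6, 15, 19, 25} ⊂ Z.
K = |A + A| / |A| = 26/7

Enumerate A + A = {a + b : a, b ∈ A}. With |A| = 7, there are |A|^2 = 49 ordered sum pairs; collecting distinct values, A + A = {-26, -24, -22, -12, -10, -7, -5, 2, 4, 6, 7, 8, 12, 14, 16, 20, 21, 25, 26, 30, 31, 34, 38, 40, 44, 50}, so |A + A| = 26. Thus K = 26/7. For comparison, the minimum possible |A + A| over all 7-element sets is 2·7 − 1 = 13 (so min K = 13/7), attained only by arithmetic progressions.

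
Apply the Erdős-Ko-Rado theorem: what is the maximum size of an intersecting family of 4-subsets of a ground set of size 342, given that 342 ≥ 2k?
max |F| = C(341, 3) = 6550610

The Erdős-Ko-Rado theorem states: for n ≥ 2k, an intersecting family of k-subsets of an n-element set has size at most C(n − 1, k − 1), with equality for 'star' families {A ⊆ [n] : |A| = k, i ∈ A} (fix an element i). For n = 342, k = 4: C(341, 3) = 6550610.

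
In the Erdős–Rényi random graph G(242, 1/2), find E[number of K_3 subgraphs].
E[# K_3] = C(242, 3) · (1/2)^C(3, 2) = 2332880 / 2^3 = 291610

For each 3-subset S of vertices (there are C(242, 3) = 2332880 such S), let X_S = 1 if S induces a K_3 (all C(3, 2) = 3 edges present). Then P(X_S = 1) = (1/2)^3 = 1/8. By linearity of expectation, E[# K_3] = C(242, 3) · (1/2)^3 = 2332880 / 8 = 291610.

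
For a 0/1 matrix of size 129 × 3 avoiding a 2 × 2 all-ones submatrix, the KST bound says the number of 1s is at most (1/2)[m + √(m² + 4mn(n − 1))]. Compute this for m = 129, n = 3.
z(129, 3; 2, 2) ≤ (1/2)[129 + √(129² + 4·129·3·2)] = (1/2)[129 + √19737] = 134.7442

Kővári–Sós–Turán: let r_1, ..., r_129 be the row sums and z = Σ r_i the total number of 1s. Each pair of columns can share at most one row with both entries 1 (else a 2×2 all-ones block appears), so Σ_i C(r_i, 2) ≤ C(3, 2) = 3. By convexity Σ_i C(r_i, 2) ≥ 129·C(z/129, 2) = z(z − 129)/(2·129), giving z² − 129z − 129·3·2 ≤ 0 and hence z ≤ (1/2)[129 + √(16641 + 4·774)] = (1/2)[129 + √19737] ≈ (1/2)(129 + 140.4884) = 134.7442.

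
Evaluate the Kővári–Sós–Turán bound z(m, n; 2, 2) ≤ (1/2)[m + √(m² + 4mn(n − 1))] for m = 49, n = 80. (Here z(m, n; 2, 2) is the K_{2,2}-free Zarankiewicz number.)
z(49, 80; 2, 2) ≤ (1/2)[49 + √(49² + 4·49·80·79)] = (1/2)[49 + √1241121] = 581.5281

Kővári–Sós–Turán: let r_1, ..., r_49 be the row sums and z = Σ r_i the total number of 1s. Each pair of columns can share at most one row with both entries 1 (else a 2×2 all-ones block appears), so Σ_i C(r_i, 2) ≤ C(80, 2) = 3160. By convexity Σ_i C(r_i, 2) ≥ 49·C(z/49, 2) = z(z − 49)/(2·49), giving z² − 49z − 49·80·79 ≤ 0 and hence z ≤ (1/2)[49 + √(2401 + 4·309680)] = (1/2)[49 + √1241121] ≈ (1/2)(49 + 1114.0561) = 581.5281.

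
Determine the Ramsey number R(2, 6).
R(2, 6) = 6

R(2, k) = k for all k ≥ 2: in a 2-colouring of K_k, either some edge is red (a red K_2) or all edges are blue (a blue K_k). And K_{5} coloured all-blue has no blue K_6, so R(2, 6) > 5. Hence R(2, 6) = 6.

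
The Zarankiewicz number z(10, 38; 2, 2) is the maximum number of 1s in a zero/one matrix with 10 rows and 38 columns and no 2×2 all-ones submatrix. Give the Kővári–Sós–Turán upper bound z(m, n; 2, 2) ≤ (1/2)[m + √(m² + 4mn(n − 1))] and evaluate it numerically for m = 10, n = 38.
z(10, 38; 2, 2) ≤ (1/2)[10 + √(10² + 4·10·38·37)] = (1/2)[10 + √56340] = 123.6802

Kővári–Sós–Turán: let r_1, ..., r_10 be the row sums and z = Σ r_i the total number of 1s. Each pair of columns can share at most one row with both entries 1 (else a 2×2 all-ones block appears), so Σ_i C(r_i, 2) ≤ C(38, 2) = 703. By convexity Σ_i C(r_i, 2) ≥ 10·C(z/10, 2) = z(z − 10)/(2·10), giving z² − 10z − 10·38·37 ≤ 0 and hence z ≤ (1/2)[10 + √(100 + 4·14060)] = (1/2)[10 + √56340] ≈ (1/2)(10 + 237.3605) = 123.6802.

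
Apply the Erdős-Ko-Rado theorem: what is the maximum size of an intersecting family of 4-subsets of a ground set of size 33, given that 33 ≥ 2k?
max |F| = C(32, 3) = 4960

Erdős-Ko-Rado (1961): when n ≥ 2k, max |F| = C(n−1, k−1). The bound is attained by the star {A : i ∈ A} for any fixed i ∈ [n]. Here C(33−1, 4−1) = C(32, 3) = 4960.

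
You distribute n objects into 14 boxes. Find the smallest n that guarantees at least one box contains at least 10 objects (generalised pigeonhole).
n = (10 − 1)·14 + 1 = 127

By the generalised pigeonhole principle, to guarantee some box contains ≥ r objects we need more than (r − 1) · k objects total. Threshold: n = (r − 1) · k + 1. With r = 10 and k = 14: n = 9 · 14 + 1 = 126 + 1 = 127. For n = 126 = 9 · 14, we can put exactly 9 objects in every box, avoiding 10 in any single one — so 127 is tight.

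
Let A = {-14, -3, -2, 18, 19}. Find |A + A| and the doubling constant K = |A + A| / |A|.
K = |A + A| / |A| = 14/5

Enumerate A + A = {a + b : a, b ∈ A}. With |A| = 5, there are |A|^2 = 25 ordered sum pairs; collecting distinct values, A + A = {-28, -17, -16, -6, -5, -4, 4, 5, 15, 16, 17, 36, 37, 38}, so |A + A| = 14. Thus K = 14/5. For comparison, the minimum possible |A + A| over all 5-element sets is 2·5 − 1 = 9 (so min K = 9/5), attained only by arithmetic progressions.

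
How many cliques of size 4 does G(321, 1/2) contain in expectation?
E[# K_4] = C(321, 4) · (1/2)^C(4, 2) = 434171760 / 2^6 = 27135735/4 = 6783933.75

For each 4-subset S of vertices (there are C(321, 4) = 434171760 such S), let X_S = 1 if S induces a K_4 (all C(4, 2) = 6 edges present). Then P(X_S = 1) = (1/2)^6 = 1/64. By linearity of expectation, E[# K_4] = C(321, 4) · (1/2)^6 = 434171760 / 64 = 27135735/4 = 6783933.75.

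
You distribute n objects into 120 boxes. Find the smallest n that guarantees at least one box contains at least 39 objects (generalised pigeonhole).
n = (39 − 1)·120 + 1 = 4561

By the generalised pigeonhole principle, to guarantee some box contains ≥ r objects we need more than (r − 1) · k objects total. Threshold: n = (r − 1) · k + 1. With r = 39 and k = 120: n = 38 · 120 + 1 = 4560 + 1 = 4561. For n = 4560 = 38 · 120, we can put exactly 38 objects in every box, avoiding 39 in any single one — so 4561 is tight.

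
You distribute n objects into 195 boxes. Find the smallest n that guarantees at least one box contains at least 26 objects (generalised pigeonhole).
n = (26 − 1)·195 + 1 = 4876

By the generalised pigeonhole principle, to guarantee some box contains ≥ r objects we need more than (r − 1) · k objects total. Threshold: n = (r − 1) · k + 1. With r = 26 and k = 195: n = 25 · 195 + 1 = 4875 + 1 = 4876. For n = 4875 = 25 · 195, we can put exactly 25 objects in every box, avoiding 26 in any single one — so 4876 is tight.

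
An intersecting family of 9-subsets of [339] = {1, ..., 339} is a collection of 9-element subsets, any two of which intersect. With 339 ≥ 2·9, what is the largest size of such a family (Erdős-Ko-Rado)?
max |F| = C(338, 8) = 3886573990065702

The Erdős-Ko-Rado theorem states: for n ≥ 2k, an intersecting family of k-subsets of an n-element set has size at most C(n − 1, k − 1), with equality for 'star' families {A ⊆ [n] : |A| = k, i ∈ A} (fix an element i). For n = 339, k = 9: C(338, 8) = 3886573990065702.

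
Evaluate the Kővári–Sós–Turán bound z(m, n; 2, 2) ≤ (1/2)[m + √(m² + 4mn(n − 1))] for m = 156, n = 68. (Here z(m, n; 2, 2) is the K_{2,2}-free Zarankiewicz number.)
z(156, 68; 2, 2) ≤ (1/2)[156 + √(156² + 4·156·68·67)] = (1/2)[156 + √2867280] = 924.6522

Kővári–Sós–Turán: let r_1, ..., r_156 be the row sums and z = Σ r_i the total number of 1s. Each pair of columns can share at most one row with both entries 1 (else a 2×2 all-ones block appears), so Σ_i C(r_i, 2) ≤ C(68, 2) = 2278. By convexity Σ_i C(r_i, 2) ≥ 156·C(z/156, 2) = z(z − 156)/(2·156), giving z² − 156z − 156·68·67 ≤ 0 and hence z ≤ (1/2)[156 + √(24336 + 4·710736)] = (1/2)[156 + √2867280] ≈ (1/2)(156 + 1693.3045) = 924.6522.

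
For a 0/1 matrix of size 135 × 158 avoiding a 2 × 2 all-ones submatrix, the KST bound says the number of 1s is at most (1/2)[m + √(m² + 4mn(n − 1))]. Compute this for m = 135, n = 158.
z(135, 158; 2, 2) ≤ (1/2)[135 + √(135² + 4·135·158·157)] = (1/2)[135 + √13413465] = 1898.7199

Kővári–Sós–Turán: let r_1, ..., r_135 be the row sums and z = Σ r_i the total number of 1s. Each pair of columns can share at most one row with both entries 1 (else a 2×2 all-ones block appears), so Σ_i C(r_i, 2) ≤ C(158, 2) = 12403. By convexity Σ_i C(r_i, 2) ≥ 135·C(z/135, 2) = z(z − 135)/(2·135), giving z² − 135z − 135·158·157 ≤ 0 and hence z ≤ (1/2)[135 + √(18225 + 4·3348810)] = (1/2)[135 + √13413465] ≈ (1/2)(135 + 3662.4398) = 1898.7199.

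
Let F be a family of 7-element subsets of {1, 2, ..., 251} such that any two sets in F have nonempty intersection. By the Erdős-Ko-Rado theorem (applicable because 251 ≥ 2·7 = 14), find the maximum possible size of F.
max |F| = C(250, 6) = 319195444750

The Erdős-Ko-Rado theorem states: for n ≥ 2k, an intersecting family of k-subsets of an n-element set has size at most C(n − 1, k − 1), with equality for 'star' families {A ⊆ [n] : |A| = k, i ∈ A} (fix an element i). For n = 251, k = 7: C(250, 6) = 319195444750.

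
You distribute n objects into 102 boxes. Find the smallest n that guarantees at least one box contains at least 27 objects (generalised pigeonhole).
n = (27 − 1)·102 + 1 = 2653

By the generalised pigeonhole principle, to guarantee some box contains ≥ r objects we need more than (r − 1) · k objects total. Threshold: n = (r − 1) · k + 1. With r = 27 and k = 102: n = 26 · 102 + 1 = 2652 + 1 = 2653. For n = 2652 = 26 · 102, we can put exactly 26 objects in every box, avoiding 27 in any single one — so 2653 is tight.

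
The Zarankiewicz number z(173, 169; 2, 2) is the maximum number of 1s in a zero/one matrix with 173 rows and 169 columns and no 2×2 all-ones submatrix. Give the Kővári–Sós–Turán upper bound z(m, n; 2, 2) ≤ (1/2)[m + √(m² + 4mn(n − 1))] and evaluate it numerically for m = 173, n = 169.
z(173, 169; 2, 2) ≤ (1/2)[173 + √(173² + 4·173·169·168)] = (1/2)[173 + √19677193] = 2304.4491

Kővári–Sós–Turán: let r_1, ..., r_173 be the row sums and z = Σ r_i the total number of 1s. Each pair of columns can share at most one row with both entries 1 (else a 2×2 all-ones block appears), so Σ_i C(r_i, 2) ≤ C(169, 2) = 14196. By convexity Σ_i C(r_i, 2) ≥ 173·C(z/173, 2) = z(z − 173)/(2·173), giving z² − 173z − 173·169·168 ≤ 0 and hence z ≤ (1/2)[173 + √(29929 + 4·4911816)] = (1/2)[173 + √19677193] ≈ (1/2)(173 + 4435.8982) = 2304.4491.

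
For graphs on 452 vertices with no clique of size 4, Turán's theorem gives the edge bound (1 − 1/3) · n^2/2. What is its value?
Turán density bound = (2/3) · 452^2/2 = 204304/3 ≈ 68101.3333

Turán's theorem: ex(n, K_{r+1}) is achieved by the complete r-partite Turán graph T(n, r) with parts as balanced as possible, and is at most (1 − 1/r) · n^2/2. For r = 3, n = 452: the density bound is (2/3) · 204304/2 = 204304/3 ≈ 68101.3333. The integer-valued extremum is e(T(452, 3)) = 68101, which is strictly less than the density bound 204304/3 since 3 ∤ 452 (the parts of T(452, 3) cannot all be equal).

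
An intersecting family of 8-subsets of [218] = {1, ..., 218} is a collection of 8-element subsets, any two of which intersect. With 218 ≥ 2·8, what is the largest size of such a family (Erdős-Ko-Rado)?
max |F| = C(217, 7) = 4076928560988

Erdős-Ko-Rado (1961): when n ≥ 2k, max |F| = C(n−1, k−1). The bound is attained by the star {A : i ∈ A} for any fixed i ∈ [n]. Here C(218−1, 8−1) = C(217, 7) = 4076928560988.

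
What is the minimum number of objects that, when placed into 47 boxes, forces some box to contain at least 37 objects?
n = (37 − 1)·47 + 1 = 1693

By the generalised pigeonhole principle, to guarantee some box contains ≥ r objects we need more than (r − 1) · k objects total. Threshold: n = (r − 1) · k + 1. With r = 37 and k = 47: n = 36 · 47 + 1 = 1692 + 1 = 1693. For n = 1692 = 36 · 47, we can put exactly 36 objects in every box, avoiding 37 in any single one — so 1693 is tight.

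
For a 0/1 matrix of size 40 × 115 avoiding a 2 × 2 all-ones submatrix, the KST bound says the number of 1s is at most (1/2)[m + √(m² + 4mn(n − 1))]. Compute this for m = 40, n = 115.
z(40, 115; 2, 2) ≤ (1/2)[40 + √(40² + 4·40·115·114)] = (1/2)[40 + √2099200] = 744.4308

Kővári–Sós–Turán: let r_1, ..., r_40 be the row sums and z = Σ r_i the total number of 1s. Each pair of columns can share at most one row with both entries 1 (else a 2×2 all-ones block appears), so Σ_i C(r_i, 2) ≤ C(115, 2) = 6555. By convexity Σ_i C(r_i, 2) ≥ 40·C(z/40, 2) = z(z − 40)/(2·40), giving z² − 40z − 40·115·114 ≤ 0 and hence z ≤ (1/2)[40 + √(1600 + 4·524400)] = (1/2)[40 + √2099200] ≈ (1/2)(40 + 1448.8616) = 744.4308.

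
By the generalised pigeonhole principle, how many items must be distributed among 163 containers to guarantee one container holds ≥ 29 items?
n = (29 − 1)·163 + 1 = 4565

By the generalised pigeonhole principle, to guarantee some box contains ≥ r objects we need more than (r − 1) · k objects total. Threshold: n = (r − 1) · k + 1. With r = 29 and k = 163: n = 28 · 163 + 1 = 4564 + 1 = 4565. For n = 4564 = 28 · 163, we can put exactly 28 objects in every box, avoiding 29 in any single one — so 4565 is tight.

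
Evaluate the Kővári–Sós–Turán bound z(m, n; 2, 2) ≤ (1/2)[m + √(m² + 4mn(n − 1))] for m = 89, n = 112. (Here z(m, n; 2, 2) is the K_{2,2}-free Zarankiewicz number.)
z(89, 112; 2, 2) ≤ (1/2)[89 + √(89² + 4·89·112·111)] = (1/2)[89 + √4433713] = 1097.3192

Kővári–Sós–Turán: let r_1, ..., r_89 be the row sums and z = Σ r_i the total number of 1s. Each pair of columns can share at most one row with both entries 1 (else a 2×2 all-ones block appears), so Σ_i C(r_i, 2) ≤ C(112, 2) = 6216. By convexity Σ_i C(r_i, 2) ≥ 89·C(z/89, 2) = z(z − 89)/(2·89), giving z² − 89z − 89·112·111 ≤ 0 and hence z ≤ (1/2)[89 + √(7921 + 4·1106448)] = (1/2)[89 + √4433713] ≈ (1/2)(89 + 2105.6384) = 1097.3192.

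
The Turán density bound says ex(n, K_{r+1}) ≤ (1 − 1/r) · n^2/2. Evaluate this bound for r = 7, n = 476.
Turán density bound = (6/7) · 476^2/2 = 97104

Turán's theorem: ex(n, K_{r+1}) is achieved by the complete r-partite Turán graph T(n, r) with parts as balanced as possible, and is at most (1 − 1/r) · n^2/2. For r = 7, n = 476: the density bound is (6/7) · 226576/2 = 97104. Since 7 ∣ 476, the Turán graph T(476, 7) has parts of equal size 68, and its edge count e(T(476, 7)) = 97104 attains the density bound exactly.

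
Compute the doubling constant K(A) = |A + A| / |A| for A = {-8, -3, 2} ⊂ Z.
K = |A + A| / |A| = 5/3

Enumerate A + A = {a + b : a, b ∈ A}. With |A| = 3, there are |A|^2 = 9 ordered sum pairs; collecting distinct values, A + A = {-16, -11, -6, -1, 4}, so |A + A| = 5. Thus K = 5/3. Here |A + A| = 2|A| − 1 = 5, the minimum possible — so K = 5/3 is minimal, which holds iff A is an arithmetic progression.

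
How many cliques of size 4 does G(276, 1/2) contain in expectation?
E[# K_4] = C(276, 4) · (1/2)^C(4, 2) = 236561325 / 2^6 = 3696270.703125

For each 4-subset S of vertices (there are C(276, 4) = 236561325 such S), let X_S = 1 if S induces a K_4 (all C(4, 2) = 6 edges present). Then P(X_S = 1) = (1/2)^6 = 1/64. By linearity of expectation, E[# K_4] = C(276, 4) · (1/2)^6 = 236561325 / 64 = 3696270.703125.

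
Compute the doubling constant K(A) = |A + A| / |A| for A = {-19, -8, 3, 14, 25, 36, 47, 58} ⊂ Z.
K = |A + A| / |A| = 15/8

Enumerate A + A = {a + b : a, b ∈ A}. With |A| = 8, there are |A|^2 = 64 ordered sum pairs; collecting distinct values, A + A = {-38, -27, -16, -5, 6, 17, 28, 39, 50, 61, 72, 83, 94, 105, 116}, so |A + A| = 15. Thus K = 15/8. Here |A + A| = 2|A| − 1 = 15, the minimum possible — so K = 15/8 is minimal, which holds iff A is an arithmetic progression.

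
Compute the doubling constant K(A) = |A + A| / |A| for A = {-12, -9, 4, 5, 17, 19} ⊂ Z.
K = |A + A| / |A| = 19/6

Enumerate A + A = {a + b : a, b ∈ A}. With |A| = 6, there are |A|^2 = 36 ordered sum pairs; collecting distinct values, A + A = {-24, -21, -18, -8, -7, -5, -4, 5, 7, 8, 9, 10, 21, 22, 23, 24, 34, 36, 38}, so |A + A| = 19. Thus K = 19/6. For comparison, the minimum possible |A + A| over all 6-element sets is 2·6 − 1 = 11 (so min K = 11/6), attained only by arithmetic progressions.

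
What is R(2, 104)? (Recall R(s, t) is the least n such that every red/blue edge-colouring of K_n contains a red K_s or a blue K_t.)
R(2, 104) = 104

R(2, k) = k for all k ≥ 2: in a 2-colouring of K_k, either some edge is red (a red K_2) or all edges are blue (a blue K_k). And K_{103} coloured all-blue has no blue K_104, so R(2, 104) > 103. Hence R(2, 104) = 104.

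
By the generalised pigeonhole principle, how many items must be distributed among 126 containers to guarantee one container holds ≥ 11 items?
n = (11 − 1)·126 + 1 = 1261

By the generalised pigeonhole principle, to guarantee some box contains ≥ r objects we need more than (r − 1) · k objects total. Threshold: n = (r − 1) · k + 1. With r = 11 and k = 126: n = 10 · 126 + 1 = 1260 + 1 = 1261. For n = 1260 = 10 · 126, we can put exactly 10 objects in every box, avoiding 11 in any single one — so 1261 is tight.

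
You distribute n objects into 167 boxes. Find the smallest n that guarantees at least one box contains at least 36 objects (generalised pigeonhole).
n = (36 − 1)·167 + 1 = 5846

By the generalised pigeonhole principle, to guarantee some box contains ≥ r objects we need more than (r − 1) · k objects total. Threshold: n = (r − 1) · k + 1. With r = 36 and k = 167: n = 35 · 167 + 1 = 5845 + 1 = 5846. For n = 5845 = 35 · 167, we can put exactly 35 objects in every box, avoiding 36 in any single one — so 5846 is tight.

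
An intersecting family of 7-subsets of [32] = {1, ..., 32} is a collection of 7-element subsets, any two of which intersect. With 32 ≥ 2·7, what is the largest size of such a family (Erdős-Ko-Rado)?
max |F| = C(31, 6) = 736281

Erdős-Ko-Rado (1961): when n ≥ 2k, max |F| = C(n−1, k−1). The bound is attained by the star {A : i ∈ A} for any fixed i ∈ [n]. Here C(32−1, 7−1) = C(31, 6) = 736281.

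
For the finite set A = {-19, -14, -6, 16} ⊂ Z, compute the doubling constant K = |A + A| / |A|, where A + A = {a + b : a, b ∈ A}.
K = |A + A| / |A| = 10/4 = 5/2

Enumerate A + A = {a + b : a, b ∈ A}. With |A| = 4, there are |A|^2 = 16 ordered sum pairs; collecting distinct values, A + A = {-38, -33, -28, -25, -20, -12, -3, 2, 10, 32}, so |A + A| = 10. Thus K = 10/4 = 5/2. For comparison, the minimum possible |A + A| over all 4-element sets is 2·4 − 1 = 7 (so min K = 7/4), attained only by arithmetic progressions.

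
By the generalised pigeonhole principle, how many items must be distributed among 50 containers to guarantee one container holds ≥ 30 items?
n = (30 − 1)·50 + 1 = 1451

By the generalised pigeonhole principle, to guarantee some box contains ≥ r objects we need more than (r − 1) · k objects total. Threshold: n = (r − 1) · k + 1. With r = 30 and k = 50: n = 29 · 50 + 1 = 1450 + 1 = 1451. For n = 1450 = 29 · 50, we can put exactly 29 objects in every box, avoiding 30 in any single one — so 1451 is tight.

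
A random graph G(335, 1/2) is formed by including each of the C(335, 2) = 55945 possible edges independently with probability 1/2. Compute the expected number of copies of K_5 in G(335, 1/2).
E[# K_5] = C(335, 5) · (1/2)^C(5, 2) = 34120889067 / 2^10 ≈ 33321180.729492

For each 5-subset S of vertices (there are C(335, 5) = 34120889067 such S), let X_S = 1 if S induces a K_5 (all C(5, 2) = 10 edges present). Then P(X_S = 1) = (1/2)^10 = 1/1024. By linearity of expectation, E[# K_5] = C(335, 5) · (1/2)^10 = 34120889067 / 1024 ≈ 33321180.729492.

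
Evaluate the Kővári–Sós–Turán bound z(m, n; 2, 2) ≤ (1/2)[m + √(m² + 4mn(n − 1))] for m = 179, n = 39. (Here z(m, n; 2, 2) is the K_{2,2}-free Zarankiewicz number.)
z(179, 39; 2, 2) ≤ (1/2)[179 + √(179² + 4·179·39·38)] = (1/2)[179 + √1093153] = 612.2698

Kővári–Sós–Turán: let r_1, ..., r_179 be the row sums and z = Σ r_i the total number of 1s. Each pair of columns can share at most one row with both entries 1 (else a 2×2 all-ones block appears), so Σ_i C(r_i, 2) ≤ C(39, 2) = 741. By convexity Σ_i C(r_i, 2) ≥ 179·C(z/179, 2) = z(z − 179)/(2·179), giving z² − 179z − 179·39·38 ≤ 0 and hence z ≤ (1/2)[179 + √(32041 + 4·265278)] = (1/2)[179 + √1093153] ≈ (1/2)(179 + 1045.5396) = 612.2698.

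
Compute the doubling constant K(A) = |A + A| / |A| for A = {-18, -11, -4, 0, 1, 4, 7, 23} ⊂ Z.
K = |A + A| / |A| = 30/8 = 15/4

Enumerate A + A = {a + b : a, b ∈ A}. With |A| = 8, there are |A|^2 = 64 ordered sum pairs; collecting distinct values, A + A = {-36, -29, -22, -18, -17, -15, -14, -11, -10, -8, -7, -4, -3, 0, 1, 2, 3, 4, 5, 7, 8, 11, 12, 14, 19, 23, 24, 27, 30, 46}, so |A + A| = 30. Thus K = 30/8 = 15/4. For comparison, the minimum possible |A + A| over all 8-element sets is 2·8 − 1 = 15 (so min K = 15/8), attained only by arithmetic progressions.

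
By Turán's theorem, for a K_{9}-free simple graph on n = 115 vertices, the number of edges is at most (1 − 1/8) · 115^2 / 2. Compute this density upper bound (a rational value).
Turán density bound = (7/8) · 115^2/2 = 92575/16 ≈ 5785.9375

Turán's theorem: ex(n, K_{r+1}) is achieved by the complete r-partite Turán graph T(n, r) with parts as balanced as possible, and is at most (1 − 1/r) · n^2/2. For r = 8, n = 115: the density bound is (7/8) · 13225/2 = 92575/16 ≈ 5785.9375. The integer-valued extremum is e(T(115, 8)) = 5785, which is strictly less than the density bound 92575/16 since 8 ∤ 115 (the parts of T(115, 8) cannot all be equal).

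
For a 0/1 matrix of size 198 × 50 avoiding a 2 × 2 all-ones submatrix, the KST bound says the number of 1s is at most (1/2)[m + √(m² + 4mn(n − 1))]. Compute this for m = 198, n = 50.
z(198, 50; 2, 2) ≤ (1/2)[198 + √(198² + 4·198·50·49)] = (1/2)[198 + √1979604] = 802.492

Kővári–Sós–Turán: let r_1, ..., r_198 be the row sums and z = Σ r_i the total number of 1s. Each pair of columns can share at most one row with both entries 1 (else a 2×2 all-ones block appears), so Σ_i C(r_i, 2) ≤ C(50, 2) = 1225. By convexity Σ_i C(r_i, 2) ≥ 198·C(z/198, 2) = z(z − 198)/(2·198), giving z² − 198z − 198·50·49 ≤ 0 and hence z ≤ (1/2)[198 + √(39204 + 4·485100)] = (1/2)[198 + √1979604] ≈ (1/2)(198 + 1406.984) = 802.492.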